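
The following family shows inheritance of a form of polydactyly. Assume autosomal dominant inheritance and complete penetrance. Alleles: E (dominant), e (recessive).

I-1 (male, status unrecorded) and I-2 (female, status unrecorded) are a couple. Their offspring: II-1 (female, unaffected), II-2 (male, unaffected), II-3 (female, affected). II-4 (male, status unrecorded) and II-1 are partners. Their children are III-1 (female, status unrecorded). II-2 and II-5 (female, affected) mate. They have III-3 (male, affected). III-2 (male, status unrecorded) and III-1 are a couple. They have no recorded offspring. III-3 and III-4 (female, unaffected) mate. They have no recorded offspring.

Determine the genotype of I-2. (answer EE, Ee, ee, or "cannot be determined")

cannot be determined

I-2's phenotype is unrecorded, and no parent or child forces a single allele at both positions; consistent genotype assignments exist with I-2 as Ee or ee.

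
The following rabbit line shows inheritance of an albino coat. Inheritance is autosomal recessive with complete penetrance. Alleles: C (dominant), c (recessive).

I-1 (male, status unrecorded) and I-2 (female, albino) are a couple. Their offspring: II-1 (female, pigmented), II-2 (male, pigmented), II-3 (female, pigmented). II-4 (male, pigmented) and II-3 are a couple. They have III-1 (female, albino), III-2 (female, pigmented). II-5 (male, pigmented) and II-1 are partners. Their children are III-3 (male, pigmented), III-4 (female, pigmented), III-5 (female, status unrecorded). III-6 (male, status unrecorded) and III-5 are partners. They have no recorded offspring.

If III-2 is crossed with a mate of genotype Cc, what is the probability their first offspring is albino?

II-4 is pigmented so carries C and passed c to III-1 (cc), so II-4 is Cc.
II-3 is pigmented so carries C and received c from I-2 (cc), so II-3 is Cc.
III-2 is a pigmented offspring of II-4 (Cc) × II-3 (Cc), whose cross gives 1/4 CC : 1/2 Cc : 1/4 cc; conditioning on being pigmented, III-2 is CC with probability 1/3, Cc with probability 2/3.
Summing over parental genotype combinations, P(offspring is albino) = 2/3·1/4 = 1/6.

1/6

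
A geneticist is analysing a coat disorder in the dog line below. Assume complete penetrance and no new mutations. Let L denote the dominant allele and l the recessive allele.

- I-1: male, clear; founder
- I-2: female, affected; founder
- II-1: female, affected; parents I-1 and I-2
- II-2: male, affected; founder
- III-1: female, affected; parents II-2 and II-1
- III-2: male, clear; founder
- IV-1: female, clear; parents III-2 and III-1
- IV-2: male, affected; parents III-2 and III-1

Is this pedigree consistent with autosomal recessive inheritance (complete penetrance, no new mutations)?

Yes

A consistent assignment under autosomal recessive exists: I-1 Ll, I-2 ll, II-1 ll, II-2 ll, III-1 ll, III-2 Ll, IV-1 Ll, IV-2 ll.
In this assignment every recorded phenotype matches its genotype and every non-founder's genotype is obtainable from its parents' genotypes, so the pedigree is consistent.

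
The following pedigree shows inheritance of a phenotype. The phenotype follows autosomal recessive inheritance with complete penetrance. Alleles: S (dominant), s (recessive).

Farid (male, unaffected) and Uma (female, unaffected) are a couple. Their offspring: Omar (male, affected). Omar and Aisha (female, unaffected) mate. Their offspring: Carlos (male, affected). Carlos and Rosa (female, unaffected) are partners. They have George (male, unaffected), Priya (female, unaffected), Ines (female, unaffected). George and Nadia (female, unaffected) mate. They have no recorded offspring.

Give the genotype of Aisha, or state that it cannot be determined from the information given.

From phenotype alone, Aisha is SS or Ss.
Aisha is unaffected so carries S and passed s to Carlos (ss), so Aisha is Ss.

Ss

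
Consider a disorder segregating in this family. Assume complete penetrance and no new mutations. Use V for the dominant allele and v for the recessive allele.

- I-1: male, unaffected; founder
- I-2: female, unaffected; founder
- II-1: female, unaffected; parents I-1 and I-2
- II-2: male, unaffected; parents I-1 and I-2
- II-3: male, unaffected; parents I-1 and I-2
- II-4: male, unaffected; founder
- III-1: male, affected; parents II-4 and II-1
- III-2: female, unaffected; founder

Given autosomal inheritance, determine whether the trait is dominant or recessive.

recessive

II-4 and II-1 are both unaffected yet have an affected child III-1. Under dominance, an affected child requires at least one affected parent, so the trait cannot be dominant.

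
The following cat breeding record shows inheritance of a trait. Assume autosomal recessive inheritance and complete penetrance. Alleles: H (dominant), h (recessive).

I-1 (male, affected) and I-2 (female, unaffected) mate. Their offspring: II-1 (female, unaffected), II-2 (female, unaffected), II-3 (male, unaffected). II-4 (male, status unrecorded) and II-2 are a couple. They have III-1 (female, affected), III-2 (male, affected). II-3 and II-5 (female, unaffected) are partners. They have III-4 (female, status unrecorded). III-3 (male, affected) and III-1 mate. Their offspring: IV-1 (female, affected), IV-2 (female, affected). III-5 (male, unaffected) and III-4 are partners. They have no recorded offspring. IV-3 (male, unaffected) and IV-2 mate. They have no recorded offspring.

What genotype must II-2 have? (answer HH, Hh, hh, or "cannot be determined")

Hh

From phenotype alone, II-2 is HH or Hh.
II-2 is unaffected so carries H and received h from I-1 (hh), so II-2 is Hh.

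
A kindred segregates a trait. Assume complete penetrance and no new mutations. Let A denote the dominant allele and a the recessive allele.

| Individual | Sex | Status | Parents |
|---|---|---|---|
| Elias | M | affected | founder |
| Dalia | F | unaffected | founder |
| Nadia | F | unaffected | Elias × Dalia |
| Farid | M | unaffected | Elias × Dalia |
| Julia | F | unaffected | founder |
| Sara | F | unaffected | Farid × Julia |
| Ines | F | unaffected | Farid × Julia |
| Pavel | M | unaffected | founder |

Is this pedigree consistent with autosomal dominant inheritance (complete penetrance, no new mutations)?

Yes

A consistent assignment under autosomal dominant exists: Elias Aa, Dalia aa, Nadia aa, Farid aa, Julia aa, Sara aa, Ines aa, Pavel aa.
In this assignment every recorded phenotype matches its genotype and every non-founder's genotype is obtainable from its parents' genotypes, so the pedigree is consistent.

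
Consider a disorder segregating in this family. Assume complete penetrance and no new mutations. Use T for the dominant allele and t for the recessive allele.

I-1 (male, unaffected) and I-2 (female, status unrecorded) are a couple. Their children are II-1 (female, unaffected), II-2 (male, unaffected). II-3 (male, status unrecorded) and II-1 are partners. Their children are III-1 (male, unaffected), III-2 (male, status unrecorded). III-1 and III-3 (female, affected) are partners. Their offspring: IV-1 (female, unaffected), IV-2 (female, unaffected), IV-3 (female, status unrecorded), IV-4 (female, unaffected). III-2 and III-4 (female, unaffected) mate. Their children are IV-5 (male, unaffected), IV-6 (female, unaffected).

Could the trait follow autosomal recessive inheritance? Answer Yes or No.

Yes

A consistent assignment under autosomal recessive exists: I-1 TT, I-2 TT, II-1 TT, II-2 TT, II-3 TT, III-1 TT, III-2 TT, III-3 tt, III-4 TT, IV-1 Tt, IV-2 Tt, IV-3 Tt, IV-4 Tt, IV-5 TT, IV-6 TT.
In this assignment every recorded phenotype matches its genotype and every non-founder's genotype is obtainable from its parents' genotypes, so the pedigree is consistent.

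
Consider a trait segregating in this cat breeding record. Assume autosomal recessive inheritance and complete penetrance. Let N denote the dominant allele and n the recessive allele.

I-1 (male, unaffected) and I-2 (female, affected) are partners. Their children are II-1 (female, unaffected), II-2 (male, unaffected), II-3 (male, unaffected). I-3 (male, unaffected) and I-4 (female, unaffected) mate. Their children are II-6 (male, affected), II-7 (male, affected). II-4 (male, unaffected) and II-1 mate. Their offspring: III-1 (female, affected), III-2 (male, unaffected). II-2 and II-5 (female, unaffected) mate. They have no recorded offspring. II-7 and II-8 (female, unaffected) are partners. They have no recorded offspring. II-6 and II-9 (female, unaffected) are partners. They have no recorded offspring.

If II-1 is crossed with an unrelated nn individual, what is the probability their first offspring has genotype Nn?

II-1 is unaffected so carries N and received n from I-2 (nn), so II-1 is Nn.
The cross gives 1/2 Nn : 1/2 nn, so P(offspring has genotype Nn) = 1/2.

1/2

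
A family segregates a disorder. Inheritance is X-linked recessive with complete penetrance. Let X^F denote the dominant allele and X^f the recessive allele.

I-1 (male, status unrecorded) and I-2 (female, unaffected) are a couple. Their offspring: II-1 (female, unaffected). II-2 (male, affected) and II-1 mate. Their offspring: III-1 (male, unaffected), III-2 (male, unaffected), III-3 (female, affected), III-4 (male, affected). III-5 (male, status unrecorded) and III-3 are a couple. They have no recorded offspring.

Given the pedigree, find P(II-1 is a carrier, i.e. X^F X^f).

II-1 is unaffected so carries F and passed f to III-3 (X^f X^f), so II-1 is X^F X^f, giving P(X^F X^f) = 1.

1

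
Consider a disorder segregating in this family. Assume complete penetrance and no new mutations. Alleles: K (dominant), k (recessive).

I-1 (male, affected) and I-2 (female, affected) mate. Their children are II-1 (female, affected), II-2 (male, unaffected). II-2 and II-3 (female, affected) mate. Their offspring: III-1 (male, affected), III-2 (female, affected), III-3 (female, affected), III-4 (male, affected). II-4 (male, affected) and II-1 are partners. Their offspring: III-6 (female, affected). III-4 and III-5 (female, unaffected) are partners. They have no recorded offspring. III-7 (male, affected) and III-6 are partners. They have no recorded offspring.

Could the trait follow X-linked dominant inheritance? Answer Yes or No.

Yes

A consistent assignment under X-linked dominant exists: I-1 X^K Y, I-2 X^K X^k, II-1 X^K X^K, II-2 X^k Y, II-3 X^K X^K, II-4 X^K Y, III-1 X^K Y, III-2 X^K X^k, III-3 X^K X^k, III-4 X^K Y, III-5 X^k X^k, III-6 X^K X^K, III-7 X^K Y.
In this assignment every recorded phenotype matches its genotype and every non-founder's genotype is obtainable from its parents' genotypes, so the pedigree is consistent.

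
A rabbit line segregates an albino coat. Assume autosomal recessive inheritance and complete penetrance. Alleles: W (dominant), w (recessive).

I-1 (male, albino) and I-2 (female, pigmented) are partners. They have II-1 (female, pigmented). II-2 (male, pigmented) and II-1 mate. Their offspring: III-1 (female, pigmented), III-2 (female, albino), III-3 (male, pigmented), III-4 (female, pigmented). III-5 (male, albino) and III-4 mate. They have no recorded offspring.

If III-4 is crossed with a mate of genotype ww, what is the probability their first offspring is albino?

1/3

II-2 is pigmented so carries W and passed w to III-2 (ww), so II-2 is Ww.
II-1 is pigmented so carries W and received w from I-1 (ww), so II-1 is Ww.
III-4 is a pigmented offspring of II-2 (Ww) × II-1 (Ww), whose cross gives 1/4 WW : 1/2 Ww : 1/4 ww; conditioning on being pigmented, III-4 is WW with probability 1/3, Ww with probability 2/3.
Summing over parental genotype combinations, P(offspring is albino) = 2/3·1/2 = 1/3.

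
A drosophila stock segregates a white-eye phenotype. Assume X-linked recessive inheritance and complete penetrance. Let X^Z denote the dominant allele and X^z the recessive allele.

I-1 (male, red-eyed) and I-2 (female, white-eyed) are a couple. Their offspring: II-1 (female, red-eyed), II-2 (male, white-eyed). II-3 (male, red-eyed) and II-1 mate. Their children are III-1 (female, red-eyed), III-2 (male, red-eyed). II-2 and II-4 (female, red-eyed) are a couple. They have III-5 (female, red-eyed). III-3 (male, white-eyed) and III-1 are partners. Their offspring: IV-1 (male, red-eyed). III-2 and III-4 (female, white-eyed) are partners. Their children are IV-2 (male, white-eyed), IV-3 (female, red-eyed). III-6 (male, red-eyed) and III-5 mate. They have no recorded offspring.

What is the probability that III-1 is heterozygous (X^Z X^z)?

1/3

II-3 is red-eyed, so II-3 is X^Z Y.
II-1 is red-eyed so carries Z and received z from I-2 (X^z X^z), so II-1 is X^Z X^z.
Their cross gives offspring ratios 1/2 X^Z X^Z : 1/2 X^Z X^z. Conditioning on III-1 being red-eyed, P(X^Z X^z) = 1/2 / 1 = 1/2 before taking III-1's own offspring into account.
III-3 is white-eyed, so III-3 is X^z Y.
Now use III-1's offspring. Probability of each recorded status — red-eyed son IV-1: 1/2 if III-1 is X^Z X^z, 1 if X^Z X^Z.
Bayes: P(X^Z X^z) = 1/2·1/2 / (1/2·1/2 + 1/2·1) = 1/3.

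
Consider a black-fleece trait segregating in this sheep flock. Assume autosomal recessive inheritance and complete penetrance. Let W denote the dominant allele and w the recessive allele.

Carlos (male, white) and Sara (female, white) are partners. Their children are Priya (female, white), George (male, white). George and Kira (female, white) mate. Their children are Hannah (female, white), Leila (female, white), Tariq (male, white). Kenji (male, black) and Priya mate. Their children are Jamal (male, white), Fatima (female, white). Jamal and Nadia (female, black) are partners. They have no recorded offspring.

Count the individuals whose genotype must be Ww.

2

Obligate heterozygotes: Jamal is white so carries W and received w from Kenji (ww), so Jamal is Ww; Fatima is white so carries W and received w from Kenji (ww), so Fatima is Ww.
Every other individual is either homozygous by phenotype or has at least one consistent homozygous assignment, so the count is 2.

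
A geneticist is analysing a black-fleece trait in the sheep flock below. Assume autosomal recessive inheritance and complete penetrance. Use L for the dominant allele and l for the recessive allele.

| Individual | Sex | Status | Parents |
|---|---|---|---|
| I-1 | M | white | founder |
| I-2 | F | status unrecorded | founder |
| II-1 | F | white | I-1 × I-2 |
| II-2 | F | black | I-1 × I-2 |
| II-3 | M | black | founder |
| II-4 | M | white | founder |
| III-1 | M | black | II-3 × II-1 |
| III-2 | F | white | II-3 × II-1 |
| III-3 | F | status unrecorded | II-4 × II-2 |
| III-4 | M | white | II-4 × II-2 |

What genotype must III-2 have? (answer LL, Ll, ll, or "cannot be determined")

Ll

From phenotype alone, III-2 is LL or Ll.
III-2 is white so carries L and received l from II-3 (ll), so III-2 is Ll.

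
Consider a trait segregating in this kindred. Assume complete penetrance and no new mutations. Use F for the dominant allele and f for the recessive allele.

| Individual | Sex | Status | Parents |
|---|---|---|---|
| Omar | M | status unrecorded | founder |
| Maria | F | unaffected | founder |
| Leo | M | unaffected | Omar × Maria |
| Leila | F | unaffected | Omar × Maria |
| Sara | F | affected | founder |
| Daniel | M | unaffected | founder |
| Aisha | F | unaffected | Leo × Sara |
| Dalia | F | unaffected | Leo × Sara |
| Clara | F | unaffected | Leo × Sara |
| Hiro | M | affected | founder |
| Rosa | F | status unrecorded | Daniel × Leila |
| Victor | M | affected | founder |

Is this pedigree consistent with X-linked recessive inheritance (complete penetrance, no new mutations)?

A consistent assignment under X-linked recessive exists: Omar X^F Y, Maria X^F X^F, Leo X^F Y, Leila X^F X^F, Sara X^f X^f, Daniel X^F Y, Aisha X^F X^f, Dalia X^F X^f, Clara X^F X^f, Hiro X^f Y, Rosa X^F X^F, Victor X^f Y.
In this assignment every recorded phenotype matches its genotype and every non-founder's genotype is obtainable from its parents' genotypes, so the pedigree is consistent.

Yes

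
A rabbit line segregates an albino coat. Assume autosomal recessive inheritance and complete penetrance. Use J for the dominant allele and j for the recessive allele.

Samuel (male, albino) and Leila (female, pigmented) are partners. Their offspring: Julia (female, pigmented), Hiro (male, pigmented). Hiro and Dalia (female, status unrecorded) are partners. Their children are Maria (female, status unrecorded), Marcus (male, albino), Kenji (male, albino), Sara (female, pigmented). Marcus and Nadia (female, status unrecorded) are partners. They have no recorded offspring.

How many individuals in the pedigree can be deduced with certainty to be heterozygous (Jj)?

Obligate heterozygotes: Julia is pigmented so carries J and received j from Samuel (jj), so Julia is Jj; Hiro is pigmented so carries J and received j from Samuel (jj), so Hiro is Jj.
Every other individual is either homozygous by phenotype or has at least one consistent homozygous assignment, so the count is 2.

2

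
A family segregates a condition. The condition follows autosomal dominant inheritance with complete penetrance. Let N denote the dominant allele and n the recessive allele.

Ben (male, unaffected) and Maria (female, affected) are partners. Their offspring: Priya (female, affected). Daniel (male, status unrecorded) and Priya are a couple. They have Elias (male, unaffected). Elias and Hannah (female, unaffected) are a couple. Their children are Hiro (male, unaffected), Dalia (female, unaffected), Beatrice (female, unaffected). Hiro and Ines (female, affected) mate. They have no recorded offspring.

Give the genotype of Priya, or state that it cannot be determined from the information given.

From phenotype alone, Priya is NN or Nn.
Priya is affected so carries N and received n from Ben (nn), so Priya is Nn.

Nn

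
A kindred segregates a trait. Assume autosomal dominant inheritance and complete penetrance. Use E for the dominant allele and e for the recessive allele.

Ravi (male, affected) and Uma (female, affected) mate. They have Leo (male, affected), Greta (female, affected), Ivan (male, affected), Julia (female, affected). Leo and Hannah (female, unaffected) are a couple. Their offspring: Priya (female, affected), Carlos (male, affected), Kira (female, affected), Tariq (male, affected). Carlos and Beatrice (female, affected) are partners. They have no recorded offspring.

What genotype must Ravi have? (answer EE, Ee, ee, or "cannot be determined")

Ravi's phenotype allows EE or Ee, and no parent or child forces a single allele at both positions; consistent genotype assignments exist with Ravi as EE or Ee.

cannot be determined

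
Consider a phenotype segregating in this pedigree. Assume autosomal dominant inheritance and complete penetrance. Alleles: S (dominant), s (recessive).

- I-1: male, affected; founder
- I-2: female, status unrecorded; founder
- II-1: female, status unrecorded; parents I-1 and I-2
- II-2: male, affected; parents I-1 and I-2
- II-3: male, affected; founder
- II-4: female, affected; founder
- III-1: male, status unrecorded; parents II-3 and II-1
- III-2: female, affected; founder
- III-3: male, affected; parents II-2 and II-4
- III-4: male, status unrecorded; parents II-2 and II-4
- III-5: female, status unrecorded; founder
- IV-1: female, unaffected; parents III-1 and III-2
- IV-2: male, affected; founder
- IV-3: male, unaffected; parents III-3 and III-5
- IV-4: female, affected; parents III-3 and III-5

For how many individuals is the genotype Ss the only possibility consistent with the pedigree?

Obligate heterozygotes: III-2 is affected so carries S and passed s to IV-1 (ss), so III-2 is Ss; III-3 is affected so carries S and passed s to IV-3 (ss), so III-3 is Ss.
Every other individual is either homozygous by phenotype or has at least one consistent homozygous assignment, so the count is 2.

2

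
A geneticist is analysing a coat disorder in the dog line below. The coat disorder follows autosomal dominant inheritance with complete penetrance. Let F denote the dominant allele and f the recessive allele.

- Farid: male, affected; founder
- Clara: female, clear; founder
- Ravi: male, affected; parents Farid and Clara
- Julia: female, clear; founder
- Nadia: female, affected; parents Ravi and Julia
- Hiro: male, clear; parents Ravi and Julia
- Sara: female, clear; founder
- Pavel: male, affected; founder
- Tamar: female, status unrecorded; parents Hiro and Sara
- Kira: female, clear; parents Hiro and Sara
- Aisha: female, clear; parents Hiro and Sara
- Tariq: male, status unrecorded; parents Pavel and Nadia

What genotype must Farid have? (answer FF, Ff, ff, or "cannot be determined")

cannot be determined

Farid's phenotype allows FF or Ff, and no parent or child forces a single allele at both positions; consistent genotype assignments exist with Farid as FF or Ff.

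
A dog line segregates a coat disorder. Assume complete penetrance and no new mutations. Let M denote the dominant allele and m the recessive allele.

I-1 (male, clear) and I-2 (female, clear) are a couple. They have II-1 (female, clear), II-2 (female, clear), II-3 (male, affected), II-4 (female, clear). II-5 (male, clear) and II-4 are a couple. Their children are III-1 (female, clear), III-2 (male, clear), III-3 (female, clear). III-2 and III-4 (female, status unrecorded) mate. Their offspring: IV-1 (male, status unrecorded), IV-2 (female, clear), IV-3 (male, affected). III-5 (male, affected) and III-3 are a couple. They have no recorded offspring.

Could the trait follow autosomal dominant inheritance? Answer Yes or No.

No

Under autosomal dominant, II-3 (affected, male) cannot arise from I-1 (clear) × I-2 (clear).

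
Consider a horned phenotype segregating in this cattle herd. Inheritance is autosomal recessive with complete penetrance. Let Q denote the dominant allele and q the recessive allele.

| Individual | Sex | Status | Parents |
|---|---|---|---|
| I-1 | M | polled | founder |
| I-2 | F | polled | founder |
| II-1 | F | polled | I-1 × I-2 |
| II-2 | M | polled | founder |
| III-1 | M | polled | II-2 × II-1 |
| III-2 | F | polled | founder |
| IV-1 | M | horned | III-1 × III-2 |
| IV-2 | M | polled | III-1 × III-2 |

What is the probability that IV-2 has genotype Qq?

III-1 is polled so carries Q and passed q to IV-1 (qq), so III-1 is Qq.
III-2 is polled so carries Q and passed q to IV-1 (qq), so III-2 is Qq.
Their cross gives offspring ratios 1/4 QQ : 1/2 Qq : 1/4 qq. Conditioning on IV-2 being polled, P(Qq) = 1/2 / 3/4 = 2/3.

2/3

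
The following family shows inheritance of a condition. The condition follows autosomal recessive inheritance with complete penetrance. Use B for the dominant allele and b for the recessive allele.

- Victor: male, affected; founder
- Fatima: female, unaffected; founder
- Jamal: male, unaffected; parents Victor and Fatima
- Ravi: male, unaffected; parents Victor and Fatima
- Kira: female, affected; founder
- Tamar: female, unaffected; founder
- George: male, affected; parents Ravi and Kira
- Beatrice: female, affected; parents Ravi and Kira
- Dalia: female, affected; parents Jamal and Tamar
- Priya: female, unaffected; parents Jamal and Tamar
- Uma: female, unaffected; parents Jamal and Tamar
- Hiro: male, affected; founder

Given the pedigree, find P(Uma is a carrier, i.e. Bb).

Jamal is unaffected so carries B and received b from Victor (bb), so Jamal is Bb.
Tamar is unaffected so carries B and passed b to Dalia (bb), so Tamar is Bb.
Their cross gives offspring ratios 1/4 BB : 1/2 Bb : 1/4 bb. Conditioning on Uma being unaffected, P(Bb) = 1/2 / 3/4 = 2/3.

2/3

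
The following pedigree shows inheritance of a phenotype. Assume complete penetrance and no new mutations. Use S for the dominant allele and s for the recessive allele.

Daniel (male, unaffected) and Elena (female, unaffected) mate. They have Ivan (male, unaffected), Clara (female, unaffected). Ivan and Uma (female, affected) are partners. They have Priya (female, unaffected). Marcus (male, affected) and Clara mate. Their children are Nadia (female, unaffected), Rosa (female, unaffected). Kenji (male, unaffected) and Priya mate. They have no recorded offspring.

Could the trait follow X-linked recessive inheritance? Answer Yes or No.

Yes

A consistent assignment under X-linked recessive exists: Daniel X^S Y, Elena X^S X^S, Ivan X^S Y, Clara X^S X^S, Uma X^s X^s, Marcus X^s Y, Priya X^S X^s, Kenji X^S Y, Nadia X^S X^s, Rosa X^S X^s.
In this assignment every recorded phenotype matches its genotype and every non-founder's genotype is obtainable from its parents' genotypes, so the pedigree is consistent.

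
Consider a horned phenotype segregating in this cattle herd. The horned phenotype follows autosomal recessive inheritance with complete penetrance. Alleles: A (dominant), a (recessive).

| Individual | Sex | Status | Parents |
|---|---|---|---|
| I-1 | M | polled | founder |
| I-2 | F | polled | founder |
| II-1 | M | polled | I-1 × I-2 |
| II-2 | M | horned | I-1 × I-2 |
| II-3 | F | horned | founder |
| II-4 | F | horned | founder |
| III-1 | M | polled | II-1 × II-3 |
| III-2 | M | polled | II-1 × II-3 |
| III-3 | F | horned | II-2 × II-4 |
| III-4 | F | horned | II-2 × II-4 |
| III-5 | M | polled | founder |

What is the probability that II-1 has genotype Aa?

1/3

I-1 is polled so carries A and passed a to II-2 (aa), so I-1 is Aa.
I-2 is polled so carries A and passed a to II-2 (aa), so I-2 is Aa.
Their cross gives offspring ratios 1/4 AA : 1/2 Aa : 1/4 aa. Conditioning on II-1 being polled, P(Aa) = 1/2 / 3/4 = 2/3 before taking II-1's own offspring into account.
II-3 is horned, so II-3 is aa.
Now use II-1's offspring. Probability of each recorded status — polled son III-1: 1/2 if II-1 is Aa, 1 if AA; polled son III-2: 1/2 if II-1 is Aa, 1 if AA.
Bayes: P(Aa) = 2/3·1/4 / (2/3·1/4 + 1/3·1) = 1/3.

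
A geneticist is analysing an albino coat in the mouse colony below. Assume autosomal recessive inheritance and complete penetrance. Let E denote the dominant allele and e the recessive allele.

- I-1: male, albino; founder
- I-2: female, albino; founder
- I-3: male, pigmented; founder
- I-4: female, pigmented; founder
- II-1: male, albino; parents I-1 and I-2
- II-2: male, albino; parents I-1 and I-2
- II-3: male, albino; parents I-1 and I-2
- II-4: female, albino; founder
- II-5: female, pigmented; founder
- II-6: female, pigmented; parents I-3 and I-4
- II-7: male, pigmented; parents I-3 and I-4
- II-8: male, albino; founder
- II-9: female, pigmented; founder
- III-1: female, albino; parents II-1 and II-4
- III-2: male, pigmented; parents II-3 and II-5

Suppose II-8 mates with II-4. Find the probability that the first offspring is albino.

1

II-8 is albino, so II-8 is ee.
II-4 is albino, so II-4 is ee.
The cross gives 1 ee, so P(offspring is albino) = 1.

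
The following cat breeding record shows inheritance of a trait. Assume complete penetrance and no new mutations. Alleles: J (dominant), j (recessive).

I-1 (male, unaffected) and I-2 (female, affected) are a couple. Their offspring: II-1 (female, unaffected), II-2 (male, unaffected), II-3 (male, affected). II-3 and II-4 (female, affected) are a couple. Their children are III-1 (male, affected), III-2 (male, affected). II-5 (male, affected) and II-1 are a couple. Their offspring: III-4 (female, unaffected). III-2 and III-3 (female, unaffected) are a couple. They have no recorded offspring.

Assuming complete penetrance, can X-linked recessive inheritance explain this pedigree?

Under X-linked recessive, II-2 (unaffected, male) cannot arise from I-1 (unaffected) × I-2 (affected).

No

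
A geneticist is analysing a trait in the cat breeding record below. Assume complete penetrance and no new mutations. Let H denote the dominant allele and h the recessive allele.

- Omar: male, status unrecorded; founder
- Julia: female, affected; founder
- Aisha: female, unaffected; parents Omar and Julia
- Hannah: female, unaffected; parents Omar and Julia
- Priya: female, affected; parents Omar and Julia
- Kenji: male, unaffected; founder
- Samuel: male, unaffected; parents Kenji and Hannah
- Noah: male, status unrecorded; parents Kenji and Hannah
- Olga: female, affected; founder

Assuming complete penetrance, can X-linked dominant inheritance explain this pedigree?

A consistent assignment under X-linked dominant exists: Omar X^h Y, Julia X^H X^h, Aisha X^h X^h, Hannah X^h X^h, Priya X^H X^h, Kenji X^h Y, Samuel X^h Y, Noah X^h Y, Olga X^H X^H.
In this assignment every recorded phenotype matches its genotype and every non-founder's genotype is obtainable from its parents' genotypes, so the pedigree is consistent.

Yes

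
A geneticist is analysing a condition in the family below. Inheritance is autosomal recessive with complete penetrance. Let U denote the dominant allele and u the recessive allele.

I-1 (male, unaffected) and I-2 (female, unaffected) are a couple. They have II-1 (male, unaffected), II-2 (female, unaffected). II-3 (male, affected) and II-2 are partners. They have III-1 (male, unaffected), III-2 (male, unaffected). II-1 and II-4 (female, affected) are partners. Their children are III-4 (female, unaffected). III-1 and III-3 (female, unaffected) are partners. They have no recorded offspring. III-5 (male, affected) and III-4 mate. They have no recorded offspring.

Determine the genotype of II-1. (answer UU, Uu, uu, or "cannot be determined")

II-1's phenotype allows UU or Uu, and no parent or child forces a single allele at both positions; consistent genotype assignments exist with II-1 as UU or Uu.

cannot be determined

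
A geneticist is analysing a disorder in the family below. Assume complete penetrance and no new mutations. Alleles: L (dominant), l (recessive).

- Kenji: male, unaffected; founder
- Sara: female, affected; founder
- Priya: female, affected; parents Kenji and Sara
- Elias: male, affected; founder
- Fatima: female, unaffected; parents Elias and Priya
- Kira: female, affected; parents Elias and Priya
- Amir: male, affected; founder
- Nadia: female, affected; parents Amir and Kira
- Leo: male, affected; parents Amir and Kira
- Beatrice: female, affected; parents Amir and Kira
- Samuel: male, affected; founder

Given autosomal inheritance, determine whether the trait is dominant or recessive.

dominant

Elias and Priya are both affected yet have an unaffected child Fatima. Under a recessive model two affected parents are homozygous and every child would be affected, so the trait cannot be recessive.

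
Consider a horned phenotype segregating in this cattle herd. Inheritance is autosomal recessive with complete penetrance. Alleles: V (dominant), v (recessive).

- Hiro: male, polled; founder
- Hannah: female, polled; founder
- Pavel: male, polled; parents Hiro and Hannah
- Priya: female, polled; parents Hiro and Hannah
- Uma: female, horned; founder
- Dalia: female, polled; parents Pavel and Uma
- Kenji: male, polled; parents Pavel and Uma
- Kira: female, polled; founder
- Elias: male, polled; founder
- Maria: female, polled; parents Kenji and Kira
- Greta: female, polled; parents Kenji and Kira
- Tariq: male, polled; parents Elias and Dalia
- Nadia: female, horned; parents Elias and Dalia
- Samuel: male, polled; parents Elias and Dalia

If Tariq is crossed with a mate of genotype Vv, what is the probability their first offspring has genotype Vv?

Elias is polled so carries V and passed v to Nadia (vv), so Elias is Vv.
Dalia is polled so carries V and received v from Uma (vv), so Dalia is Vv.
Tariq is a polled offspring of Elias (Vv) × Dalia (Vv), whose cross gives 1/4 VV : 1/2 Vv : 1/4 vv; conditioning on being polled, Tariq is VV with probability 1/3, Vv with probability 2/3.
Summing over parental genotype combinations, P(offspring has genotype Vv) = 1/3·1/2 + 2/3·1/2 = 1/2.

1/2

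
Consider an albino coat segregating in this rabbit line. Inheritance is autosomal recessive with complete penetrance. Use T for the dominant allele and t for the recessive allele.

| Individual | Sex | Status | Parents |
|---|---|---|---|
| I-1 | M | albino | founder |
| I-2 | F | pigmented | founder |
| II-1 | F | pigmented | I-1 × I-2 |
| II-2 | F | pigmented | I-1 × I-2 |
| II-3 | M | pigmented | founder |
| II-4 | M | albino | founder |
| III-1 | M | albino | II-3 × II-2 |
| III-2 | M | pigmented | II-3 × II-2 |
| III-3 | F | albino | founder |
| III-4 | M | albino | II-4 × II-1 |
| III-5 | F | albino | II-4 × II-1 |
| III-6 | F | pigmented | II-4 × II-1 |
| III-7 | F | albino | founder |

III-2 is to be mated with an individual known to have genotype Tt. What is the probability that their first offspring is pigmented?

5/6

II-3 is pigmented so carries T and passed t to III-1 (tt), so II-3 is Tt.
II-2 is pigmented so carries T and received t from I-1 (tt), so II-2 is Tt.
III-2 is a pigmented offspring of II-3 (Tt) × II-2 (Tt), whose cross gives 1/4 TT : 1/2 Tt : 1/4 tt; conditioning on being pigmented, III-2 is TT with probability 1/3, Tt with probability 2/3.
Summing over parental genotype combinations, P(offspring is pigmented) = 1/3·1 + 2/3·3/4 = 5/6.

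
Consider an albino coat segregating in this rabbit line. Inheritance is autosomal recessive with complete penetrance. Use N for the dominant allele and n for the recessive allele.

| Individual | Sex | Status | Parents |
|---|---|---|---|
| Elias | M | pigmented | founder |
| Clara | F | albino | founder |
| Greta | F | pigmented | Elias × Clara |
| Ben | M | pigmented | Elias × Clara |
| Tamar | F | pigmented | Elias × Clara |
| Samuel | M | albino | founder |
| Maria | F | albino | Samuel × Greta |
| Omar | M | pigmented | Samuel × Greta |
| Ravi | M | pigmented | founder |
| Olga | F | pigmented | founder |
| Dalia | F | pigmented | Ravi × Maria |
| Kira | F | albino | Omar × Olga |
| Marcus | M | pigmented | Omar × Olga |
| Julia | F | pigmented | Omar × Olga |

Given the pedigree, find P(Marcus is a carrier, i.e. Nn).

2/3

Omar is pigmented so carries N and received n from Samuel (nn), so Omar is Nn.
Olga is pigmented so carries N and passed n to Kira (nn), so Olga is Nn.
Their cross gives offspring ratios 1/4 NN : 1/2 Nn : 1/4 nn. Conditioning on Marcus being pigmented, P(Nn) = 1/2 / 3/4 = 2/3.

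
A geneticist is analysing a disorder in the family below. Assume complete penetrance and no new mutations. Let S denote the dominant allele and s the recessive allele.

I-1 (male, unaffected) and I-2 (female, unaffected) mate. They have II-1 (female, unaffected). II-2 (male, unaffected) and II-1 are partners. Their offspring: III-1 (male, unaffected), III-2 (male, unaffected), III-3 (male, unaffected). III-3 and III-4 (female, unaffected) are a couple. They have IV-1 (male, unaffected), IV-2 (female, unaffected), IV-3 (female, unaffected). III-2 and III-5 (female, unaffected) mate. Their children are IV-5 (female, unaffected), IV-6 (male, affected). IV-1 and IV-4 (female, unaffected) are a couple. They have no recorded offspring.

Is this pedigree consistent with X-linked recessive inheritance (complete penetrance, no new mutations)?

Yes

A consistent assignment under X-linked recessive exists: I-1 X^S Y, I-2 X^S X^S, II-1 X^S X^S, II-2 X^S Y, III-1 X^S Y, III-2 X^S Y, III-3 X^S Y, III-4 X^S X^S, III-5 X^S X^s, IV-1 X^S Y, IV-2 X^S X^S, IV-3 X^S X^S, IV-4 X^S X^S, IV-5 X^S X^S, IV-6 X^s Y.
In this assignment every recorded phenotype matches its genotype and every non-founder's genotype is obtainable from its parents' genotypes, so the pedigree is consistent.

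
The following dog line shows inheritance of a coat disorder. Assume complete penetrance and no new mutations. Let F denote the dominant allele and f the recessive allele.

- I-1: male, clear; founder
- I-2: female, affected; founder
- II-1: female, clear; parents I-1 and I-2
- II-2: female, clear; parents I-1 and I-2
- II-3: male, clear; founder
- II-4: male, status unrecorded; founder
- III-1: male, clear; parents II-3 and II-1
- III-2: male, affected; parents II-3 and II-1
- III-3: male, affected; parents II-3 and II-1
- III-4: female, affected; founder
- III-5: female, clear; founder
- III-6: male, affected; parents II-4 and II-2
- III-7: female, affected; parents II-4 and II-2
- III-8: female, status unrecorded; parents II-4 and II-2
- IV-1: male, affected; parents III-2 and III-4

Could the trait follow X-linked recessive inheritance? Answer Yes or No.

A consistent assignment under X-linked recessive exists: I-1 X^F Y, I-2 X^f X^f, II-1 X^F X^f, II-2 X^F X^f, II-3 X^F Y, II-4 X^f Y, III-1 X^F Y, III-2 X^f Y, III-3 X^f Y, III-4 X^f X^f, III-5 X^F X^F, III-6 X^f Y, III-7 X^f X^f, III-8 X^F X^f, IV-1 X^f Y.
In this assignment every recorded phenotype matches its genotype and every non-founder's genotype is obtainable from its parents' genotypes, so the pedigree is consistent.

Yes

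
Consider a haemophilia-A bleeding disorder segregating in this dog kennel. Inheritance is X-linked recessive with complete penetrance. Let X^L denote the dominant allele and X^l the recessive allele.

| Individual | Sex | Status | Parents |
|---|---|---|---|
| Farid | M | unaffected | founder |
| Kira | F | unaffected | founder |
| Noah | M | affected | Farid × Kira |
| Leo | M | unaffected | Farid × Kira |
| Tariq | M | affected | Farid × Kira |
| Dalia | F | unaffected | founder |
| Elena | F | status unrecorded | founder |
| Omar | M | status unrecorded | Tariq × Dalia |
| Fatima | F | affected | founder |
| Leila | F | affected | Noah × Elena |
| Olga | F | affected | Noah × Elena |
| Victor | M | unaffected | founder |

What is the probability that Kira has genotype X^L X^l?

Kira is unaffected so carries L and passed l to Noah (X^l Y), so Kira is X^L X^l, giving P(X^L X^l) = 1.

1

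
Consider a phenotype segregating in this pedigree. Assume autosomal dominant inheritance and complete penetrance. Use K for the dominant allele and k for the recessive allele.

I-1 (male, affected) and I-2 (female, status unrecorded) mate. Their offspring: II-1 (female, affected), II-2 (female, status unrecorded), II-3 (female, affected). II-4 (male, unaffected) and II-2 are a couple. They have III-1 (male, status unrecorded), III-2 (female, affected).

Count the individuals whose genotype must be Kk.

Obligate heterozygotes: III-2 is affected so carries K and received k from II-4 (kk), so III-2 is Kk.
Every other individual is either homozygous by phenotype or has at least one consistent homozygous assignment, so the count is 1.

1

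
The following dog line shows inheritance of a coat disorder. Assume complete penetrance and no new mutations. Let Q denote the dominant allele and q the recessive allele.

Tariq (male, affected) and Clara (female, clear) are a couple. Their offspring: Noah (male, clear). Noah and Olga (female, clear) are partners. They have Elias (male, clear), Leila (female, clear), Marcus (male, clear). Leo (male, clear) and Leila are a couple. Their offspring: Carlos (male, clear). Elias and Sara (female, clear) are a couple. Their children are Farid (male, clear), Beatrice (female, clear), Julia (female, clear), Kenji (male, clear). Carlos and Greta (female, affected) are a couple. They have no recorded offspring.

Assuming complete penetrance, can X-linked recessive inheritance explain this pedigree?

A consistent assignment under X-linked recessive exists: Tariq X^q Y, Clara X^Q X^Q, Noah X^Q Y, Olga X^Q X^Q, Elias X^Q Y, Leila X^Q X^Q, Marcus X^Q Y, Leo X^Q Y, Sara X^Q X^Q, Carlos X^Q Y, Greta X^q X^q, Farid X^Q Y, Beatrice X^Q X^Q, Julia X^Q X^Q, Kenji X^Q Y.
In this assignment every recorded phenotype matches its genotype and every non-founder's genotype is obtainable from its parents' genotypes, so the pedigree is consistent.

Yes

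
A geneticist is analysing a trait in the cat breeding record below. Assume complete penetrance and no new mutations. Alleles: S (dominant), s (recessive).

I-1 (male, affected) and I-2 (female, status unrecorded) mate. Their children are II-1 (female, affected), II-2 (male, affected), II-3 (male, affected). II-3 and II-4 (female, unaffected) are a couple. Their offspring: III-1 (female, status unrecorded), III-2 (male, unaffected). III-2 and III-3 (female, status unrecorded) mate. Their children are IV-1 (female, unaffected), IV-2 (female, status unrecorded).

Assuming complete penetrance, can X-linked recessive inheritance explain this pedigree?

A consistent assignment under X-linked recessive exists: I-1 X^s Y, I-2 X^S X^s, II-1 X^s X^s, II-2 X^s Y, II-3 X^s Y, II-4 X^S X^S, III-1 X^S X^s, III-2 X^S Y, III-3 X^S X^S, IV-1 X^S X^S, IV-2 X^S X^S.
In this assignment every recorded phenotype matches its genotype and every non-founder's genotype is obtainable from its parents' genotypes, so the pedigree is consistent.

Yes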